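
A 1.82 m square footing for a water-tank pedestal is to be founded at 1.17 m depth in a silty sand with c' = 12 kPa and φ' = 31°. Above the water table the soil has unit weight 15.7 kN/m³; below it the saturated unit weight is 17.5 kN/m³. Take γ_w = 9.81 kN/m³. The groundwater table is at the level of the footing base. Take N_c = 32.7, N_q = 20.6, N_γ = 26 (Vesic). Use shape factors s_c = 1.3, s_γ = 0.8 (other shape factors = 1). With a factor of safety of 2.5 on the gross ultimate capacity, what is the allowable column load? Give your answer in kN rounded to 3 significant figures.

P_all ≈ 1370 kN

Effective surcharge at the founding depth q = γ·D_f = 15.7 × 1.17 = 18.369 kPa.
The water table coincides with the base, so in the self-weight term γ → γ' = 7.69 kN/m³.
q_ult = c·N_c·s_c + q·N_q + 0.5·γ·B·N_γ·s_γ
     = 12 × 32.7 × 1.3 + 18.369 × 20.6 + 0.5 × 7.69 × 1.82 × 26 × 0.8
     = 510.12 + 378.4 + 145.56 = 1034.1 kPa.
Gross allowable pressure q_all = 1034.1 / 2.5 = 413.63 kPa.
Footing area = 3.3124 m², so allowable column load = 413.63 × 3.3124 = 1370.1 kN.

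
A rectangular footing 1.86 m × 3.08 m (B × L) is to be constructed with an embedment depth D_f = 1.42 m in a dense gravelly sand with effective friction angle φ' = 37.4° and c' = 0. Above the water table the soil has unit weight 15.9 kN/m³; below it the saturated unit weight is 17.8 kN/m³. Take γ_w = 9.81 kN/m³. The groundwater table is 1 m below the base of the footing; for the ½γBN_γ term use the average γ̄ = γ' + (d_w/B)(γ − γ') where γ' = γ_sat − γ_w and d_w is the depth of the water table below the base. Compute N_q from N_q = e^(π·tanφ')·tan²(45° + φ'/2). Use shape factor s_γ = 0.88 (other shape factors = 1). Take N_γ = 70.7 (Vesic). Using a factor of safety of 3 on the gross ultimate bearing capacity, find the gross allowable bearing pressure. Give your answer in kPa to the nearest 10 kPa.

q_all ≈ 580 kPa

N_q = e^(π·tan37.4°)·tan²(63.7°) = 45.22.
q = γ·D_f = 15.9 × 1.42 = 22.578 kPa.
γ' = 7.99 kN/m³; averaging over the depth B below the base, γ̄ = γ' + (d_w/B)(γ − γ') = 12.243 kN/m³.
q·N_q = 22.578 × 45.215 = 1020.9 kPa
0.5·γ·B·N_γ·s_γ = 0.5 × 12.243 × 1.86 × 70.7 × 0.88 = 708.37 kPa
q_ult = 1020.9 + 708.37 = 1729.2 kPa.
q_all = 1729.2 / 3 = 576.41 kPa.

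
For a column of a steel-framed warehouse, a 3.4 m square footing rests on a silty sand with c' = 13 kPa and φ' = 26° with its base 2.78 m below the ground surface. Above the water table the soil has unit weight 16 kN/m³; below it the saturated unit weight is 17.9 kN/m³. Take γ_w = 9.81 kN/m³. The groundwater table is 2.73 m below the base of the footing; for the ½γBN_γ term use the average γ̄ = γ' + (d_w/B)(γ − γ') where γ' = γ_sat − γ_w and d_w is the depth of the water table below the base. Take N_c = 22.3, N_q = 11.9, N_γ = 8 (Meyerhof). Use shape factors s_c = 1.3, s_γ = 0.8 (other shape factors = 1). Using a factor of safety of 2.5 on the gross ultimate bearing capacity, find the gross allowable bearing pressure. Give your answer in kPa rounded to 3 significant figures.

q_all ≈ 425 kPa

Effective surcharge at the founding depth q = γ·D_f = 16 × 2.78 = 44.48 kPa.
With d_w = 2.73 m < B, γ̄ = 8.09 + (2.73/3.4) × (16 − 8.09) = 14.441 kN/m³.
q_ult = c·N_c·s_c + q·N_q + 0.5·γ·B·N_γ·s_γ
     = 13 × 22.3 × 1.3 + 44.48 × 11.9 + 0.5 × 14.441 × 3.4 × 8 × 0.8
     = 376.87 + 529.31 + 157.12 = 1063.3 kPa.
q_all = 1063.3 / 2.5 = 425.32 kPa.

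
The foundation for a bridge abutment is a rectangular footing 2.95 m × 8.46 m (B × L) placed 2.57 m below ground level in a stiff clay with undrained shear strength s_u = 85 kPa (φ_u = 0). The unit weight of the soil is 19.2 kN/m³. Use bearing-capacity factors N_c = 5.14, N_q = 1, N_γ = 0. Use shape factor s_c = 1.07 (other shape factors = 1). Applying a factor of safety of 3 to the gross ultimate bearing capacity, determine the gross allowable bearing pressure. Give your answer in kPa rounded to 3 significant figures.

q_all ≈ 172 kPa

Overburden at base level: q = 19.2 × 2.57 = 49.344 kPa.
Cohesion term c·N_c·s_c = 85 × 5.14 × 1.07 = 467.48 kPa; surcharge term q·N_q = 49.344 × 1 = 49.344 kPa.
q_ult = 467.48 + 49.344 = 516.83 kPa.
q_all = q_ult / FS = 516.83 / 3 = 172.28 kPa.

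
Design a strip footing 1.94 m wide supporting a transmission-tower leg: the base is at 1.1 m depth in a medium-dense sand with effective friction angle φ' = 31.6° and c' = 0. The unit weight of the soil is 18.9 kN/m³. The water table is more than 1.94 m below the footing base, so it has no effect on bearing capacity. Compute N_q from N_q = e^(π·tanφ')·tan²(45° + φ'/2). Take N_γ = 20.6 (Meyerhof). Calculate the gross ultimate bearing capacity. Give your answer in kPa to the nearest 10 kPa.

q_ult ≈ 840 kPa

tan31.6° = 0.6152, so N_q = e^(π×0.6152)·tan²(60.8°) = 6.908 × 3.202 = 22.12.
q = γ·D_f = 18.9 × 1.1 = 20.79 kPa.
q·N_q = 20.79 × 22.117 = 459.82 kPa
0.5·γ·B·N_γ = 0.5 × 18.9 × 1.94 × 20.6 = 377.66 kPa
q_ult = 459.82 + 377.66 = 837.48 kPa.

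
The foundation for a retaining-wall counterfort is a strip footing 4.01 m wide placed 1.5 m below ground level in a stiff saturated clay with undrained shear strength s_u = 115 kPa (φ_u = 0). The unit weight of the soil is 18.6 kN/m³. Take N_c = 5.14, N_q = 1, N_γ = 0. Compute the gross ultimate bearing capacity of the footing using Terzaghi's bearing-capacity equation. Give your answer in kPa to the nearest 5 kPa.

q_ult ≈ 620 kPa

Overburden at base level: q = 18.6 × 1.5 = 27.9 kPa.
Cohesion term c·N_c = 115 × 5.14 = 591.1 kPa; surcharge term q·N_q = 27.9 × 1 = 27.9 kPa.
q_ult = 591.1 + 27.9 = 619 kPa.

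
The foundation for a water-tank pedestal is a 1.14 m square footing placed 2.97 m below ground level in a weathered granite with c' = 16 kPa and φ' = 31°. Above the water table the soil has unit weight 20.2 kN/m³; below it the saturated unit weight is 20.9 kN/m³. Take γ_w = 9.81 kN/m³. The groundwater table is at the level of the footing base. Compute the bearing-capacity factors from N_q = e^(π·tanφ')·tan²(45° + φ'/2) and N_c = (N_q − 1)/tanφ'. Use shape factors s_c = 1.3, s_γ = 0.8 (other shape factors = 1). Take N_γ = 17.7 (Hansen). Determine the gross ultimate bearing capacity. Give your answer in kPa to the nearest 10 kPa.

q_ult ≈ 2010 kPa

tan31° = 0.6009, so N_q = e^(π×0.6009)·tan²(60.5°) = 6.604 × 3.124 = 20.63.
N_c = (20.63 − 1)/tan31° = 32.67.
Overburden at base level: q = 20.2 × 2.97 = 59.994 kPa.
Below the base the soil is submerged, so the ½γBN_γ term uses γ' = 20.9 − 9.81 = 11.09 kN/m³.
Cohesion term c·N_c·s_c = 16 × 32.671 × 1.3 = 679.56 kPa; surcharge term q·N_q = 59.994 × 20.631 = 1237.7 kPa; self-weight term 0.5·γ·B·N_γ·s_γ = 0.5 × 11.09 × 1.14 × 17.7 × 0.8 = 89.51 kPa.
q_ult = 679.56 + 1237.7 + 89.51 = 2006.8 kPa.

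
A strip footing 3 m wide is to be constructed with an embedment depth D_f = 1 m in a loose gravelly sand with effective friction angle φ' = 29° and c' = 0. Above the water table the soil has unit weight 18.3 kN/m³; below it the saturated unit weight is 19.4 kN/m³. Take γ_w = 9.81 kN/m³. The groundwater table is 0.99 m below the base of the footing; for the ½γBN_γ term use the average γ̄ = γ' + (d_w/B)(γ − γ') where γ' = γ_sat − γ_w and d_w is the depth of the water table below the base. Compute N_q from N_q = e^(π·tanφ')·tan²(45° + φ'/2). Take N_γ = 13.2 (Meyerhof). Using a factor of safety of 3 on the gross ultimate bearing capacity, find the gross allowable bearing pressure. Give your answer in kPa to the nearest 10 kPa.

N_q = e^(π·tan29°)·tan²(59.5°) = 16.44.
Overburden at base level: q = 18.3 × 1 = 18.3 kPa.
The water table is 0.99 m below the base (< B = 3 m), so the ½γBN_γ term uses γ̄ = γ' + (d_w/B)(γ − γ') = 9.59 + (0.99/3)(18.3 − 9.59) = 12.464 kN/m³.
Surcharge term q·N_q = 18.3 × 16.443 = 300.91 kPa; self-weight term 0.5·γ·B·N_γ = 0.5 × 12.464 × 3 × 13.2 = 246.79 kPa.
q_ult = 300.91 + 246.79 = 547.71 kPa.
q_all = 547.71 / 3 = 182.57 kPa.

q_all ≈ 180 kPa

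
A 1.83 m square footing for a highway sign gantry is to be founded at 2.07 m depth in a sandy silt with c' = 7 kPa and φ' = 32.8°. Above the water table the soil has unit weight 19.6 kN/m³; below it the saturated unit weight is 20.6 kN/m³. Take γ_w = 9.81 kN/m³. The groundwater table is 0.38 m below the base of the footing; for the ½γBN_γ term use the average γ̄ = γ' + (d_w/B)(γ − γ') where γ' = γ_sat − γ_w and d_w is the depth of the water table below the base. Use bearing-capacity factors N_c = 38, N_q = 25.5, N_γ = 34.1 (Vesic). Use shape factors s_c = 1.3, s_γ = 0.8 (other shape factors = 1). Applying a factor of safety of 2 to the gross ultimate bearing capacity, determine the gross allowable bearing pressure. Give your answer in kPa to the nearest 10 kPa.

q = γ·D_f = 19.6 × 2.07 = 40.572 kPa.
γ' = 10.79 kN/m³; averaging over the depth B below the base, γ̄ = γ' + (d_w/B)(γ − γ') = 12.619 kN/m³.
c·N_c·s_c = 7 × 38 × 1.3 = 345.8 kPa
q·N_q = 40.572 × 25.5 = 1034.6 kPa
0.5·γ·B·N_γ·s_γ = 0.5 × 12.619 × 1.83 × 34.1 × 0.8 = 315 kPa
q_ult = 345.8 + 1034.6 + 315 = 1695.4 kPa.
q_all = q_ult / FS = 1695.4 / 2 = 847.69 kPa.

q_all ≈ 850 kPa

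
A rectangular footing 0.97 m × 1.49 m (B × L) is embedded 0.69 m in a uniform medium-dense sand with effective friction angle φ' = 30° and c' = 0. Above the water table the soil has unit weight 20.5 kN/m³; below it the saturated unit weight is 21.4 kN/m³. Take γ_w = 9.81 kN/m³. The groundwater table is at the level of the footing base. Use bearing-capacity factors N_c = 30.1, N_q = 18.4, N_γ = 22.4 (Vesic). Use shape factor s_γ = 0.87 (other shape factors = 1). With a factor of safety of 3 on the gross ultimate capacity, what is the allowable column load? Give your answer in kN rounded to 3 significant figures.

Overburden at base level: q = 20.5 × 0.69 = 14.145 kPa.
Below the base the soil is submerged, so the ½γBN_γ term uses γ' = 21.4 − 9.81 = 11.59 kN/m³.
Surcharge term q·N_q = 14.145 × 18.4 = 260.27 kPa; self-weight term 0.5·γ·B·N_γ·s_γ = 0.5 × 11.59 × 0.97 × 22.4 × 0.87 = 109.54 kPa.
q_ult = 260.27 + 109.54 = 369.81 kPa.
Gross allowable pressure q_all = 369.81 / 3 = 123.27 kPa.
Footing area = 1.4453 m², so allowable column load = 123.27 × 1.4453 = 178.16 kN.

P_all ≈ 178 kN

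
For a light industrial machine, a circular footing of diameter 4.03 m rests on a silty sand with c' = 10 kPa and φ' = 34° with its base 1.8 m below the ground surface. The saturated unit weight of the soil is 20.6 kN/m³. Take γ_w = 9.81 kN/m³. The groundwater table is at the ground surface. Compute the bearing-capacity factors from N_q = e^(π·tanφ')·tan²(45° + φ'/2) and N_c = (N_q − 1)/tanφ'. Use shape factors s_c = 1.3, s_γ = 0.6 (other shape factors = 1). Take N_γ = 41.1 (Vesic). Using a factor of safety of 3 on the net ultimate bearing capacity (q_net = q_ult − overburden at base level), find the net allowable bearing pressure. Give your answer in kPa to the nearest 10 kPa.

q_all(net) ≈ 550 kPa

N_q = e^(π·tan34°)·tan²(62°) = 29.44; N_c = (N_q − 1)/tanφ' = 42.16.
Water table at ground surface, so effective unit weight γ' = 20.6 − 9.81 = 10.79 kN/m³ is used throughout; overburden q = 10.79 × 1.8 = 19.422 kPa; the same γ' applies in the ½γBN_γ term.
Cohesion term c·N_c·s_c = 10 × 42.164 × 1.3 = 548.13 kPa; surcharge term q·N_q = 19.422 × 29.44 = 571.78 kPa; self-weight term 0.5·γ·B·N_γ·s_γ = 0.5 × 10.79 × 4.03 × 41.1 × 0.6 = 536.15 kPa.
q_ult = 548.13 + 571.78 + 536.15 = 1656.1 kPa.
q_net = 1656.1 − 19.422 = 1636.6 kPa.
q_all(net) = 1636.6 / 3 = 545.55 kPa.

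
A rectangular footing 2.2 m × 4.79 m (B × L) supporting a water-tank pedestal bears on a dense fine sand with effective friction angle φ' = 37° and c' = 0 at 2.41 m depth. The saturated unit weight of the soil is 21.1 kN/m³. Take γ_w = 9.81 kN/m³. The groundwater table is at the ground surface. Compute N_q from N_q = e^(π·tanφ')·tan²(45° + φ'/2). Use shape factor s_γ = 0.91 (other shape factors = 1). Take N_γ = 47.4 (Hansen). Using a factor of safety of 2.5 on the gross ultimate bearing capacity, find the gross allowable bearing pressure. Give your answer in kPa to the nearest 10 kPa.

N_q = e^(π·tan37°)·tan²(63.5°) = 42.92.
Water table at ground surface, so effective unit weight γ' = 21.1 − 9.81 = 11.29 kN/m³ is used throughout; overburden q = 11.29 × 2.41 = 27.209 kPa; the same γ' applies in the ½γBN_γ term.
Surcharge term q·N_q = 27.209 × 42.92 = 1167.8 kPa; self-weight term 0.5·γ·B·N_γ·s_γ = 0.5 × 11.29 × 2.2 × 47.4 × 0.91 = 535.68 kPa.
q_ult = 1167.8 + 535.68 = 1703.5 kPa.
q_all = 1703.5 / 2.5 = 681.39 kPa.

q_all ≈ 680 kPa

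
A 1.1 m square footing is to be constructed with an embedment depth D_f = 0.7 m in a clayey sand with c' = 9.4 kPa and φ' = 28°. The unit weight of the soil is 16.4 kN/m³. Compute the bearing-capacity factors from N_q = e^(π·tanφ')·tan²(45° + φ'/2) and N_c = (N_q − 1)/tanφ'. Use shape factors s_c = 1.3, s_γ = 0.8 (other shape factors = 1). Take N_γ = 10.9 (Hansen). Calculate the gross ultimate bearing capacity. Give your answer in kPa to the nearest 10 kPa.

q_ult ≈ 560 kPa

tan28° = 0.5317, so N_q = e^(π×0.5317)·tan²(59°) = 5.314 × 2.77 = 14.72.
N_c = (14.72 − 1)/tan28° = 25.8.
q = γ·D_f = 16.4 × 0.7 = 11.48 kPa.
c·N_c·s_c = 9.4 × 25.803 × 1.3 = 315.32 kPa
q·N_q = 11.48 × 14.72 = 168.98 kPa
0.5·γ·B·N_γ·s_γ = 0.5 × 16.4 × 1.1 × 10.9 × 0.8 = 78.654 kPa
q_ult = 315.32 + 168.98 + 78.654 = 562.96 kPa.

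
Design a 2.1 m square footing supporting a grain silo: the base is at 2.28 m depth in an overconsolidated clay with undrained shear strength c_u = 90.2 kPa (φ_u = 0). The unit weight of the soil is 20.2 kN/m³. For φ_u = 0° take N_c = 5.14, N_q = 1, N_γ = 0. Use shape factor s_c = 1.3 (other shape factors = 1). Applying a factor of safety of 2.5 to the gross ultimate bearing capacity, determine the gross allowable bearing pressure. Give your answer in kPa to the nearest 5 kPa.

q_all ≈ 260 kPa

Effective surcharge at the founding depth q = γ·D_f = 20.2 × 2.28 = 46.056 kPa.
q_ult = c·N_c·s_c + q·N_q
     = 90.2 × 5.14 × 1.3 + 46.056 × 1
     = 602.72 + 46.056 = 648.77 kPa.
q_all = q_ult / FS = 648.77 / 2.5 = 259.51 kPa.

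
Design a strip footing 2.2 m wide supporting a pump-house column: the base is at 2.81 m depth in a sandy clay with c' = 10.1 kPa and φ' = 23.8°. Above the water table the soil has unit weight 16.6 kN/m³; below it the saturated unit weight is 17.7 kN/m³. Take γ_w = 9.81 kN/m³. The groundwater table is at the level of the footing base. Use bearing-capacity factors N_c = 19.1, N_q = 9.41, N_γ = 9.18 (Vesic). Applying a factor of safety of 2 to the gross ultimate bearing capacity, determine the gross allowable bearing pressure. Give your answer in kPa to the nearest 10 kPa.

q_all ≈ 360 kPa

Effective surcharge at the founding depth q = γ·D_f = 16.6 × 2.81 = 46.646 kPa.
The water table coincides with the base, so in the self-weight term γ → γ' = 7.89 kN/m³.
q_ult = c·N_c + q·N_q + 0.5·γ·B·N_γ
     = 10.1 × 19.1 + 46.646 × 9.41 + 0.5 × 7.89 × 2.2 × 9.18
     = 192.91 + 438.94 + 79.673 = 711.52 kPa.
q_all = q_ult / FS = 711.52 / 2 = 355.76 kPa.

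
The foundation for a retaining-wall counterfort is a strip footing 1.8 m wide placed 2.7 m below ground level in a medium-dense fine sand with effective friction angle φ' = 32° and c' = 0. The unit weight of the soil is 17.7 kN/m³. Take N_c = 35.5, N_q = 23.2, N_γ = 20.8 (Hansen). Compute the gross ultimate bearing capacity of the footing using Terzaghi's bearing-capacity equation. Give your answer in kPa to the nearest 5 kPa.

q = γ·D_f = 17.7 × 2.7 = 47.79 kPa.
q·N_q = 47.79 × 23.2 = 1108.7 kPa
0.5·γ·B·N_γ = 0.5 × 17.7 × 1.8 × 20.8 = 331.34 kPa
q_ult = 1108.7 + 331.34 = 1440.1 kPa.

q_ult ≈ 1440 kPa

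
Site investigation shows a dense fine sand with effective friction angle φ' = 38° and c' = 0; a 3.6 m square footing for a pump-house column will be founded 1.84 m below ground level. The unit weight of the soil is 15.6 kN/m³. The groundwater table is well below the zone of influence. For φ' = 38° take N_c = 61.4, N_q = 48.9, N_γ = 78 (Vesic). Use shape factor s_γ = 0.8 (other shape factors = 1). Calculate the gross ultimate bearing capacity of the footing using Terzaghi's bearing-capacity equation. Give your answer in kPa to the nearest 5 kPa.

q_ult ≈ 3155 kPa

Effective surcharge at the founding depth q = γ·D_f = 15.6 × 1.84 = 28.704 kPa.
q_ult = q·N_q + 0.5·γ·B·N_γ·s_γ
     = 28.704 × 48.9 + 0.5 × 15.6 × 3.6 × 78 × 0.8
     = 1403.6 + 1752.2 = 3155.8 kPa.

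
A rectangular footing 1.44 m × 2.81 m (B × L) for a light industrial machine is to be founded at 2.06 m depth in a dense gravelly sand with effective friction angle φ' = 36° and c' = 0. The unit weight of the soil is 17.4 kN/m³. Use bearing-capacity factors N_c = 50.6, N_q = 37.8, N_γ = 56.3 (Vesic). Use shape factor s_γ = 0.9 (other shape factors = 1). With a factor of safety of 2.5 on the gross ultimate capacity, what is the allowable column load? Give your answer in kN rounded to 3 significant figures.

P_all ≈ 3220 kN

q = γ·D_f = 17.4 × 2.06 = 35.844 kPa.
q·N_q = 35.844 × 37.8 = 1354.9 kPa
0.5·γ·B·N_γ·s_γ = 0.5 × 17.4 × 1.44 × 56.3 × 0.9 = 634.79 kPa
q_ult = 1354.9 + 634.79 = 1989.7 kPa.
Gross allowable pressure q_all = 1989.7 / 2.5 = 795.88 kPa.
Footing area = 4.0464 m², so allowable column load = 795.88 × 4.0464 = 3220.4 kN.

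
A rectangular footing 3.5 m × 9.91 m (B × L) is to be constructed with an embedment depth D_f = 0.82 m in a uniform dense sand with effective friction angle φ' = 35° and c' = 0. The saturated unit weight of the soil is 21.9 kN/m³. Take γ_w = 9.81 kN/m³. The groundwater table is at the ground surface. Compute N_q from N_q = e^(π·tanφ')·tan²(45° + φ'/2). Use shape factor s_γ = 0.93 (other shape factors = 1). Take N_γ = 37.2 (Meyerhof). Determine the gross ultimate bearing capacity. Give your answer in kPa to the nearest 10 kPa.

q_ult ≈ 1060 kPa

tan35° = 0.7002, so N_q = e^(π×0.7002)·tan²(62.5°) = 9.023 × 3.69 = 33.3.
Water table at ground surface, so effective unit weight γ' = 21.9 − 9.81 = 12.09 kN/m³ is used throughout; overburden q = 12.09 × 0.82 = 9.9138 kPa; the same γ' applies in the ½γBN_γ term.
Surcharge term q·N_q = 9.9138 × 33.296 = 330.09 kPa; self-weight term 0.5·γ·B·N_γ·s_γ = 0.5 × 12.09 × 3.5 × 37.2 × 0.93 = 731.96 kPa.
q_ult = 330.09 + 731.96 = 1062.1 kPa.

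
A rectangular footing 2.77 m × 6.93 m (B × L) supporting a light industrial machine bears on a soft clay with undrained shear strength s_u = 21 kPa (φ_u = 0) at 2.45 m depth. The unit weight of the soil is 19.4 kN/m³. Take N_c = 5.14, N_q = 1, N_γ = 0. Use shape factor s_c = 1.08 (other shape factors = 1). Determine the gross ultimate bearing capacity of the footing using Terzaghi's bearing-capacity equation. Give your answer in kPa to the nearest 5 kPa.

q_ult ≈ 165 kPa

Effective surcharge at the founding depth q = γ·D_f = 19.4 × 2.45 = 47.53 kPa.
q_ult = c·N_c·s_c + q·N_q
     = 21 × 5.14 × 1.08 + 47.53 × 1
     = 116.58 + 47.53 = 164.11 kPa.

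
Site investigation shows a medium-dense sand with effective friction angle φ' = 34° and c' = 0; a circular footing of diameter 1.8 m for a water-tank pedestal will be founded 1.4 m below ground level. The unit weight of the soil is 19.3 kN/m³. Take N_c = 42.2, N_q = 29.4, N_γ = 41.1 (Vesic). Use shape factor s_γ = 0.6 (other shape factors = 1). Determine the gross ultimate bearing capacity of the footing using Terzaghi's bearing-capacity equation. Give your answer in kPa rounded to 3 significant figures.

Effective surcharge at the founding depth q = γ·D_f = 19.3 × 1.4 = 27.02 kPa.
q_ult = q·N_q + 0.5·γ·B·N_γ·s_γ
     = 27.02 × 29.4 + 0.5 × 19.3 × 1.8 × 41.1 × 0.6
     = 794.39 + 428.34 = 1222.7 kPa.

q_ult ≈ 1220 kPa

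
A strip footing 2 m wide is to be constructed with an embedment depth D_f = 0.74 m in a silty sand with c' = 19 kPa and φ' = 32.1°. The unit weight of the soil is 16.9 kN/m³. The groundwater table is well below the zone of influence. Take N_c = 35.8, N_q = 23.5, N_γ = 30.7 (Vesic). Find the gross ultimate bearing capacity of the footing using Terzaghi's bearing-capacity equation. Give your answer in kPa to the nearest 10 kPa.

Effective surcharge at the founding depth q = γ·D_f = 16.9 × 0.74 = 12.506 kPa.
q_ult = c·N_c + q·N_q + 0.5·γ·B·N_γ
     = 19 × 35.8 + 12.506 × 23.5 + 0.5 × 16.9 × 2 × 30.7
     = 680.2 + 293.89 + 518.83 = 1492.9 kPa.

q_ult ≈ 1490 kPa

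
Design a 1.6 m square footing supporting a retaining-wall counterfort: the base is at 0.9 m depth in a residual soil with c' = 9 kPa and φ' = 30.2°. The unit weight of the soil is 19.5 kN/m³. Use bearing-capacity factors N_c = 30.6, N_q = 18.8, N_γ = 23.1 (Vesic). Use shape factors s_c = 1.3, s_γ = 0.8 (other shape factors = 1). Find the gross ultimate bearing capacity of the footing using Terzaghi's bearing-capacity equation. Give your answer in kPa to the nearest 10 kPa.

q_ult ≈ 980 kPa

Effective surcharge at the founding depth q = γ·D_f = 19.5 × 0.9 = 17.55 kPa.
q_ult = c·N_c·s_c + q·N_q + 0.5·γ·B·N_γ·s_γ
     = 9 × 30.6 × 1.3 + 17.55 × 18.8 + 0.5 × 19.5 × 1.6 × 23.1 × 0.8
     = 358.02 + 329.94 + 288.29 = 976.25 kPa.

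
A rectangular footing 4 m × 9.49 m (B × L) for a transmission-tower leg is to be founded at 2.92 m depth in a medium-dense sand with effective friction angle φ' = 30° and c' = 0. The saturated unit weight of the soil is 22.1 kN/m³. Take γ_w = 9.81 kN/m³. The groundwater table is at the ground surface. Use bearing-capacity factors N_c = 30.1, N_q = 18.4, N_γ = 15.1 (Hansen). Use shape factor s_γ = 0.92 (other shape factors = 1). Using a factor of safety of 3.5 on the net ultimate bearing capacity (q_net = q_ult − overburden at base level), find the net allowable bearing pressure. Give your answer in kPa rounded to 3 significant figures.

Water table at ground surface, so effective unit weight γ' = 22.1 − 9.81 = 12.29 kN/m³ is used throughout; overburden q = 12.29 × 2.92 = 35.887 kPa; the same γ' applies in the ½γBN_γ term.
Surcharge term q·N_q = 35.887 × 18.4 = 660.32 kPa; self-weight term 0.5·γ·B·N_γ·s_γ = 0.5 × 12.29 × 4 × 15.1 × 0.92 = 341.47 kPa.
q_ult = 660.32 + 341.47 = 1001.8 kPa.
q_net = 1001.8 − 35.887 = 965.9 kPa.
q_all(net) = 965.9 / 3.5 = 275.97 kPa.

q_all(net) ≈ 276 kPa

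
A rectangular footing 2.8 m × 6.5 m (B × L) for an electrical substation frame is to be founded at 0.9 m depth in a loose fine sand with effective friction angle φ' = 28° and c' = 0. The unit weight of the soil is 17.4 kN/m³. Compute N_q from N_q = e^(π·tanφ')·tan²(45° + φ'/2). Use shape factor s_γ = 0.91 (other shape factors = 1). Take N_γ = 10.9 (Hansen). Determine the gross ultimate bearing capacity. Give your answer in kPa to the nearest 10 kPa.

q_ult ≈ 470 kPa

tan28° = 0.5317, so N_q = e^(π×0.5317)·tan²(59°) = 5.314 × 2.77 = 14.72.
Overburden at base level: q = 17.4 × 0.9 = 15.66 kPa.
Surcharge term q·N_q = 15.66 × 14.72 = 230.51 kPa; self-weight term 0.5·γ·B·N_γ·s_γ = 0.5 × 17.4 × 2.8 × 10.9 × 0.91 = 241.63 kPa.
q_ult = 230.51 + 241.63 = 472.14 kPa.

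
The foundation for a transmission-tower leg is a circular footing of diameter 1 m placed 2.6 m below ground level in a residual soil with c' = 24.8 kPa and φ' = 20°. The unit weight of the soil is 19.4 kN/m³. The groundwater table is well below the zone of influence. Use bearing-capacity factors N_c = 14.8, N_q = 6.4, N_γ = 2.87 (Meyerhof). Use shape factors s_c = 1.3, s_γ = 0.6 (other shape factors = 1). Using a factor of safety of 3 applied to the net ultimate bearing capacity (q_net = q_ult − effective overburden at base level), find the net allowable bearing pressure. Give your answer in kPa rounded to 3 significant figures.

q_all(net) ≈ 255 kPa

Effective surcharge at the founding depth q = γ·D_f = 19.4 × 2.6 = 50.44 kPa.
q_ult = c·N_c·s_c + q·N_q + 0.5·γ·B·N_γ·s_γ
     = 24.8 × 14.8 × 1.3 + 50.44 × 6.4 + 0.5 × 19.4 × 1 × 2.87 × 0.6
     = 477.15 + 322.82 + 16.703 = 816.67 kPa.
Net ultimate: q_net = 816.67 − 50.44 = 766.23 kPa.
q_all(net) = 766.23 / 3 = 255.41 kPa.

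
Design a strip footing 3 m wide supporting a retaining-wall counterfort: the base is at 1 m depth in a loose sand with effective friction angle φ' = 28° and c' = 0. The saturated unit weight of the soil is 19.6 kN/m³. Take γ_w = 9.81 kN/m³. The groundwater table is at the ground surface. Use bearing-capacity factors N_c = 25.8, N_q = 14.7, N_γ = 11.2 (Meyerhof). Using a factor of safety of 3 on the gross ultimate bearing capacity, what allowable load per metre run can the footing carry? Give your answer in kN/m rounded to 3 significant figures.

Water table at ground surface, so effective unit weight γ' = 19.6 − 9.81 = 9.79 kN/m³ is used throughout; overburden q = 9.79 × 1 = 9.79 kPa; the same γ' applies in the ½γBN_γ term.
Surcharge term q·N_q = 9.79 × 14.7 = 143.91 kPa; self-weight term 0.5·γ·B·N_γ = 0.5 × 9.79 × 3 × 11.2 = 164.47 kPa.
q_ult = 143.91 + 164.47 = 308.38 kPa.
Gross allowable pressure q_all = 308.38 / 3 = 102.8 kPa.
Allowable wall load = q_all × B = 102.8 × 3 = 308.38 kN per metre run.

≈ 308 kN/m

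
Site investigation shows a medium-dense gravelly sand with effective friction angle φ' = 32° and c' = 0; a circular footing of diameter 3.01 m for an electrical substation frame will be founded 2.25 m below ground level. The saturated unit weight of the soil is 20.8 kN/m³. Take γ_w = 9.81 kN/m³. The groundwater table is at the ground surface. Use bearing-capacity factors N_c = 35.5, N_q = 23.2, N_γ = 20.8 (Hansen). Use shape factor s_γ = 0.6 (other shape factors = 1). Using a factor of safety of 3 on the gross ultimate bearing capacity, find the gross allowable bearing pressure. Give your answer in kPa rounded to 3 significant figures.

With the water table at the surface the whole profile is submerged: γ' = 20.8 − 9.81 = 10.99 kN/m³, so q = γ'·D_f = 24.727 kPa; the same γ' applies in the ½γBN_γ term.
q_ult = q·N_q + 0.5·γ·B·N_γ·s_γ
     = 24.727 × 23.2 + 0.5 × 10.99 × 3.01 × 20.8 × 0.6
     = 573.68 + 206.42 = 780.1 kPa.
q_all = 780.1 / 3 = 260.03 kPa.

q_all ≈ 260 kPa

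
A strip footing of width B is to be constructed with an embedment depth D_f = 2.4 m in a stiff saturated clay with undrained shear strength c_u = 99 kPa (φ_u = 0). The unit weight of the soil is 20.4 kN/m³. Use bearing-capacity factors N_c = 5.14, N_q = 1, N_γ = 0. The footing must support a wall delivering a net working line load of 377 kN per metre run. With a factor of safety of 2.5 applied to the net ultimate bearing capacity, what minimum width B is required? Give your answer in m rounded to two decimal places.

Overburden at base level: q = 20.4 × 2.4 = 48.96 kPa.
Cohesion term c·N_c = 99 × 5.14 = 508.86 kPa; surcharge term q·N_q = 48.96 × 1 = 48.96 kPa.
q_ult = 508.86 + 48.96 = 557.82 kPa.
For φ = 0 the ½γBN_γ term vanishes, so q_ult is independent of B. q_net = 557.82 − 48.96 = 508.86 kPa; q_all(net) = 508.86/2.5 = 203.54 kPa.
Required width B = w / q_all(net) = 377 / 203.54 = 1.852 m.

B = 1.85 m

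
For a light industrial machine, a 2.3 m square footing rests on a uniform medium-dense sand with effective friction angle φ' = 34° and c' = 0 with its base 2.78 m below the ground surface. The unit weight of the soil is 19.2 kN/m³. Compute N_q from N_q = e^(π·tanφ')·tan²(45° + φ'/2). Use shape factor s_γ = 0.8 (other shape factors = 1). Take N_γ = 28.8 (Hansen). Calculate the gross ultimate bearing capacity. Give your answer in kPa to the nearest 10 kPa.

tan34° = 0.6745, so N_q = e^(π×0.6745)·tan²(62°) = 8.323 × 3.537 = 29.44.
Overburden at base level: q = 19.2 × 2.78 = 53.376 kPa.
Surcharge term q·N_q = 53.376 × 29.44 = 1571.4 kPa; self-weight term 0.5·γ·B·N_γ·s_γ = 0.5 × 19.2 × 2.3 × 28.8 × 0.8 = 508.72 kPa.
q_ult = 1571.4 + 508.72 = 2080.1 kPa.

q_ult ≈ 2080 kPa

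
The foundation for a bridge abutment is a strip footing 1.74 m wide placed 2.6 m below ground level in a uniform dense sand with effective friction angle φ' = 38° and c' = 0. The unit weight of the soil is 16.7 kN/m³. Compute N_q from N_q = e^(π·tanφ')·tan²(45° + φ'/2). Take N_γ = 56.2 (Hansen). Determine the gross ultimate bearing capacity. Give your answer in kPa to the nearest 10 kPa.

q_ult ≈ 2940 kPa

tan38° = 0.7813, so N_q = e^(π×0.7813)·tan²(64°) = 11.64 × 4.204 = 48.93.
q = γ·D_f = 16.7 × 2.6 = 43.42 kPa.
q·N_q = 43.42 × 48.933 = 2124.7 kPa
0.5·γ·B·N_γ = 0.5 × 16.7 × 1.74 × 56.2 = 816.53 kPa
q_ult = 2124.7 + 816.53 = 2941.2 kPa.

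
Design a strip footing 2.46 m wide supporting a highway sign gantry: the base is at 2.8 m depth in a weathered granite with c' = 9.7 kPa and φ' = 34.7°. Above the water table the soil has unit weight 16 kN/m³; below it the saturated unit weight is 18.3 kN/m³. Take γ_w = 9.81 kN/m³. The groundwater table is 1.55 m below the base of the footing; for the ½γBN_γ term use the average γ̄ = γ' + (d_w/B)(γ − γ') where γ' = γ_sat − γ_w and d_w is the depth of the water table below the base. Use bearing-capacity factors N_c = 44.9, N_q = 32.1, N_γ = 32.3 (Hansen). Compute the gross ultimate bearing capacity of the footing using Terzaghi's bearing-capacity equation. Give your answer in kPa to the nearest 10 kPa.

q_ult ≈ 2400 kPa

Effective surcharge at the founding depth q = γ·D_f = 16 × 2.8 = 44.8 kPa.
With d_w = 1.55 m < B, γ̄ = 8.49 + (1.55/2.46) × (16 − 8.49) = 13.222 kN/m³.
q_ult = c·N_c + q·N_q + 0.5·γ·B·N_γ
     = 9.7 × 44.9 + 44.8 × 32.1 + 0.5 × 13.222 × 2.46 × 32.3
     = 435.53 + 1438.1 + 525.29 = 2398.9 kPa.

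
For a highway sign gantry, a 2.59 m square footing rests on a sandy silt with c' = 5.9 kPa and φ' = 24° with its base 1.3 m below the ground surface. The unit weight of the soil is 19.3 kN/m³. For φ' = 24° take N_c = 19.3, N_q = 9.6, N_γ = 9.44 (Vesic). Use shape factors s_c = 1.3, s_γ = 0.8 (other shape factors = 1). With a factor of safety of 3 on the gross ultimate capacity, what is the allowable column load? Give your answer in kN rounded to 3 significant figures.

P_all ≈ 1290 kN

Effective surcharge at the founding depth q = γ·D_f = 19.3 × 1.3 = 25.09 kPa.
q_ult = c·N_c·s_c + q·N_q + 0.5·γ·B·N_γ·s_γ
     = 5.9 × 19.3 × 1.3 + 25.09 × 9.6 + 0.5 × 19.3 × 2.59 × 9.44 × 0.8
     = 148.03 + 240.86 + 188.75 = 577.65 kPa.
Gross allowable pressure q_all = 577.65 / 3 = 192.55 kPa.
Footing area = 6.7081 m², so allowable column load = 192.55 × 6.7081 = 1291.6 kN.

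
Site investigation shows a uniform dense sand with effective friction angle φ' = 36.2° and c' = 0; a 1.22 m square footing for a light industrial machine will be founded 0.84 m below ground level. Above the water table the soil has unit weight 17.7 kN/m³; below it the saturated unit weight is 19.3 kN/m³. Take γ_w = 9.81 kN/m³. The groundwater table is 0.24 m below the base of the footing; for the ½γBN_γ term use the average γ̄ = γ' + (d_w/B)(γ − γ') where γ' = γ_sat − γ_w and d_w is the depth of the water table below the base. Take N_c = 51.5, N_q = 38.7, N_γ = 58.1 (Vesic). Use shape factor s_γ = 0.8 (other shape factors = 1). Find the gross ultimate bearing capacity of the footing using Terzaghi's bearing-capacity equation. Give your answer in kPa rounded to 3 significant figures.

q_ult ≈ 890 kPa

q = γ·D_f = 17.7 × 0.84 = 14.868 kPa.
γ' = 9.49 kN/m³; averaging over the depth B below the base, γ̄ = γ' + (d_w/B)(γ − γ') = 11.105 kN/m³.
q·N_q = 14.868 × 38.7 = 575.39 kPa
0.5·γ·B·N_γ·s_γ = 0.5 × 11.105 × 1.22 × 58.1 × 0.8 = 314.86 kPa
q_ult = 575.39 + 314.86 = 890.25 kPa.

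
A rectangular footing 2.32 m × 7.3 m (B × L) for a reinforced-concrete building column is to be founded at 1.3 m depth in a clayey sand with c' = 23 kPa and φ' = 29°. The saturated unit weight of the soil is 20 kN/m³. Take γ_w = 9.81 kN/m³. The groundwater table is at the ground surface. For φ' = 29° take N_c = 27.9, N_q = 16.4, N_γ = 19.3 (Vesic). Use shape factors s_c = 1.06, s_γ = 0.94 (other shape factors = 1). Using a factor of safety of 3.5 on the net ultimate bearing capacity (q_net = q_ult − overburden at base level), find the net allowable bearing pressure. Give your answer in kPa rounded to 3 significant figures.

γ' = 20 − 9.81 = 10.19 kN/m³ (submerged throughout). q = 10.19 × 1.3 = 13.247 kPa; the same γ' applies in the ½γBN_γ term.
c·N_c·s_c = 23 × 27.9 × 1.06 = 680.2 kPa
q·N_q = 13.247 × 16.4 = 217.25 kPa
0.5·γ·B·N_γ·s_γ = 0.5 × 10.19 × 2.32 × 19.3 × 0.94 = 214.45 kPa
q_ult = 680.2 + 217.25 + 214.45 = 1111.9 kPa.
q_net = 1111.9 − 13.247 = 1098.7 kPa.
q_all(net) = 1098.7 / 3.5 = 313.9 kPa.

q_all(net) ≈ 314 kPa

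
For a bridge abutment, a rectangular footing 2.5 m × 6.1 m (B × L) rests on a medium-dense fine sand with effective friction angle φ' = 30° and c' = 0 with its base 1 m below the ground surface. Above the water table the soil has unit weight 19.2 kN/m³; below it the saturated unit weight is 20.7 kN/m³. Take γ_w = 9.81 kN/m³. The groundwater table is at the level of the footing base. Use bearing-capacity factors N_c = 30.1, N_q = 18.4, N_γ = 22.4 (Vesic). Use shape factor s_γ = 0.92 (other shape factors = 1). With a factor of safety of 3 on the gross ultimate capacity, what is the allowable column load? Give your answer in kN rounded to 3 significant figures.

q = γ·D_f = 19.2 × 1 = 19.2 kPa.
For the ½γBN_γ term take γ' = 20.7 − 9.81 = 10.89 kN/m³ (soil below base is submerged).
q·N_q = 19.2 × 18.4 = 353.28 kPa
0.5·γ·B·N_γ·s_γ = 0.5 × 10.89 × 2.5 × 22.4 × 0.92 = 280.53 kPa
q_ult = 353.28 + 280.53 = 633.81 kPa.
Gross allowable pressure q_all = 633.81 / 3 = 211.27 kPa.
Footing area = 15.25 m², so allowable column load = 211.27 × 15.25 = 3221.8 kN.

P_all ≈ 3220 kN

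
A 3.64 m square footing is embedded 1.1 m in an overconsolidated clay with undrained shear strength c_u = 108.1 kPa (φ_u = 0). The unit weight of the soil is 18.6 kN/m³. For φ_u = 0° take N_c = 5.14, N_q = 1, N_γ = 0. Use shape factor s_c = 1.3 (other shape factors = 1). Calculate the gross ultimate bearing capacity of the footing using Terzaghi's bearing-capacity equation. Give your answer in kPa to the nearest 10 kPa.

Effective surcharge at the founding depth q = γ·D_f = 18.6 × 1.1 = 20.46 kPa.
q_ult = c·N_c·s_c + q·N_q
     = 108.1 × 5.14 × 1.3 + 20.46 × 1
     = 722.32 + 20.46 = 742.78 kPa.

q_ult ≈ 740 kPa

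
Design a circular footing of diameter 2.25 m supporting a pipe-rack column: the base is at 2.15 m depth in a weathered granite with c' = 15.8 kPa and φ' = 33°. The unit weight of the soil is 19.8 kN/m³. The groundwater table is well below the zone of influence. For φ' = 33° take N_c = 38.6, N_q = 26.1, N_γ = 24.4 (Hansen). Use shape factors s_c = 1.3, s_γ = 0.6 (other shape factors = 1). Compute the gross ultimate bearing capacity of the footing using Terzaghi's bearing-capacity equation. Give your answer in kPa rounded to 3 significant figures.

q_ult ≈ 2230 kPa

Effective surcharge at the founding depth q = γ·D_f = 19.8 × 2.15 = 42.57 kPa.
q_ult = c·N_c·s_c + q·N_q + 0.5·γ·B·N_γ·s_γ
     = 15.8 × 38.6 × 1.3 + 42.57 × 26.1 + 0.5 × 19.8 × 2.25 × 24.4 × 0.6
     = 792.84 + 1111.1 + 326.11 = 2230 kPa.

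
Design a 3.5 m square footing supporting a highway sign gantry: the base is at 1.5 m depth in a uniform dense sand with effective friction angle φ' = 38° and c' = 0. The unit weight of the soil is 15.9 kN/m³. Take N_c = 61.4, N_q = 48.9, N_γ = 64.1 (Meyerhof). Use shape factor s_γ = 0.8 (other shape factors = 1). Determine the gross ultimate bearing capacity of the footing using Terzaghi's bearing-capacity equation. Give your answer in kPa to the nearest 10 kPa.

q_ult ≈ 2590 kPa

Overburden at base level: q = 15.9 × 1.5 = 23.85 kPa.
Surcharge term q·N_q = 23.85 × 48.9 = 1166.3 kPa; self-weight term 0.5·γ·B·N_γ·s_γ = 0.5 × 15.9 × 3.5 × 64.1 × 0.8 = 1426.9 kPa.
q_ult = 1166.3 + 1426.9 = 2593.1 kPa.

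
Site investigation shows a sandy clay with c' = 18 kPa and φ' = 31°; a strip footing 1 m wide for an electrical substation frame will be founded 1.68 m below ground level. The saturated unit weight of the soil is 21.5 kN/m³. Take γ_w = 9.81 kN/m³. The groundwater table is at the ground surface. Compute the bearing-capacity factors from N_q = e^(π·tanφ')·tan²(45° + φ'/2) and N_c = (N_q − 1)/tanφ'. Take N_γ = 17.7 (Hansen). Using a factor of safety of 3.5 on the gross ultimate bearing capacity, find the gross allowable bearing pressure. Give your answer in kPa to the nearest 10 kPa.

q_all ≈ 310 kPa

N_q = e^(π·tan31°)·tan²(60.5°) = 20.63; N_c = (N_q − 1)/tanφ' = 32.67.
With the water table at the surface the whole profile is submerged: γ' = 21.5 − 9.81 = 11.69 kN/m³, so q = γ'·D_f = 19.639 kPa; the same γ' applies in the ½γBN_γ term.
q_ult = c·N_c + q·N_q + 0.5·γ·B·N_γ
     = 18 × 32.671 + 19.639 × 20.631 + 0.5 × 11.69 × 1 × 17.7
     = 588.08 + 405.17 + 103.46 = 1096.7 kPa.
q_all = 1096.7 / 3.5 = 313.35 kPa.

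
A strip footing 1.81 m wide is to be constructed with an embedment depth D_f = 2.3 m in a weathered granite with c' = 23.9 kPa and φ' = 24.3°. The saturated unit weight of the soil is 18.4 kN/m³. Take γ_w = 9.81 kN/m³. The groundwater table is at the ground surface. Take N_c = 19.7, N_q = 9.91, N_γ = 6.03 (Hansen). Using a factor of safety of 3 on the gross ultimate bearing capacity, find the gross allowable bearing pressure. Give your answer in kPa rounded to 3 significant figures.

Water table at ground surface, so effective unit weight γ' = 18.4 − 9.81 = 8.59 kN/m³ is used throughout; overburden q = 8.59 × 2.3 = 19.757 kPa; the same γ' applies in the ½γBN_γ term.
Cohesion term c·N_c = 23.9 × 19.7 = 470.83 kPa; surcharge term q·N_q = 19.757 × 9.91 = 195.79 kPa; self-weight term 0.5·γ·B·N_γ = 0.5 × 8.59 × 1.81 × 6.03 = 46.877 kPa.
q_ult = 470.83 + 195.79 + 46.877 = 713.5 kPa.
q_all = 713.5 / 3 = 237.83 kPa.

q_all ≈ 238 kPa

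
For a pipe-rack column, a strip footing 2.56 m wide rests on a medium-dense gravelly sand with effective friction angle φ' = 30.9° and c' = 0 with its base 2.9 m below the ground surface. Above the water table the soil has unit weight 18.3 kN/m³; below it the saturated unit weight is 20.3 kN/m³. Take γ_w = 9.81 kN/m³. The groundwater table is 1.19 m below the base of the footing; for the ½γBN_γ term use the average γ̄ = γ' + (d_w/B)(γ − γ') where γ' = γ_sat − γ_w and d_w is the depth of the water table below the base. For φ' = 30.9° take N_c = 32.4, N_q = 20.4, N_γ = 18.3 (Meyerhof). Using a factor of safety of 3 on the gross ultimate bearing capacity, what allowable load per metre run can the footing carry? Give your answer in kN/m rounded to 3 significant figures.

≈ 1210 kN/m

Overburden at base level: q = 18.3 × 2.9 = 53.07 kPa.
The water table is 1.19 m below the base (< B = 2.56 m), so the ½γBN_γ term uses γ̄ = γ' + (d_w/B)(γ − γ') = 10.49 + (1.19/2.56)(18.3 − 10.49) = 14.12 kN/m³.
Surcharge term q·N_q = 53.07 × 20.4 = 1082.6 kPa; self-weight term 0.5·γ·B·N_γ = 0.5 × 14.12 × 2.56 × 18.3 = 330.76 kPa.
q_ult = 1082.6 + 330.76 = 1413.4 kPa.
Gross allowable pressure q_all = 1413.4 / 3 = 471.13 kPa.
Allowable wall load = q_all × B = 471.13 × 2.56 = 1206.1 kN per metre run.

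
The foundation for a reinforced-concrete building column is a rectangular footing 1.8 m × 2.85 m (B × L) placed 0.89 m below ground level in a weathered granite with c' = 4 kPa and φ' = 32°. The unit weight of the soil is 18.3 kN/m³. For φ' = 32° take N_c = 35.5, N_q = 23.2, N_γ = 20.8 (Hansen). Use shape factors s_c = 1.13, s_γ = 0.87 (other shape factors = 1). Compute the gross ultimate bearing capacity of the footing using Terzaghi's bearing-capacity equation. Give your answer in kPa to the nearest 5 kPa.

Effective surcharge at the founding depth q = γ·D_f = 18.3 × 0.89 = 16.287 kPa.
q_ult = c·N_c·s_c + q·N_q + 0.5·γ·B·N_γ·s_γ
     = 4 × 35.5 × 1.13 + 16.287 × 23.2 + 0.5 × 18.3 × 1.8 × 20.8 × 0.87
     = 160.46 + 377.86 + 298.04 = 836.36 kPa.

q_ult ≈ 835 kPa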